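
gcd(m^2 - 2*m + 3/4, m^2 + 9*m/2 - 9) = m - 3/2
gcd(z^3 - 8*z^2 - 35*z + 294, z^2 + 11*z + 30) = z + 6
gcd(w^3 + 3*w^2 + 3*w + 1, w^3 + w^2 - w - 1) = w^2 + 2*w + 1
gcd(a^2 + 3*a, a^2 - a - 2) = 1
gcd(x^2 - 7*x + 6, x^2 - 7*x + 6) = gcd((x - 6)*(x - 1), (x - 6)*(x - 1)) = x^2 - 7*x + 6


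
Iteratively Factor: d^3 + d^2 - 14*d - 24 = (d - 4)*(d^2 + 5*d + 6) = (d - 4)*(d + 2)*(d + 3)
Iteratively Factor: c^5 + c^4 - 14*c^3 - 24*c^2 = (c)*(c^4 + c^3 - 14*c^2 - 24*c) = c*(c + 3)*(c^3 - 2*c^2 - 8*c) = c*(c - 4)*(c + 3)*(c^2 + 2*c) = c^2*(c - 4)*(c + 3)*(c + 2)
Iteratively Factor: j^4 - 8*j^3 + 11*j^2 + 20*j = (j - 5)*(j^3 - 3*j^2 - 4*j) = (j - 5)*(j + 1)*(j^2 - 4*j) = (j - 5)*(j - 4)*(j + 1)*(j)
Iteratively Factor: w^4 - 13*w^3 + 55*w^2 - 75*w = (w - 5)*(w^3 - 8*w^2 + 15*w) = (w - 5)*(w - 3)*(w^2 - 5*w) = w*(w - 5)*(w - 3)*(w - 5)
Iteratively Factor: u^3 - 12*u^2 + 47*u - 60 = (u - 3)*(u^2 - 9*u + 20) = (u - 5)*(u - 3)*(u - 4)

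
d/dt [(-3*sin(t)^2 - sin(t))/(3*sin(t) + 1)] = -cos(t)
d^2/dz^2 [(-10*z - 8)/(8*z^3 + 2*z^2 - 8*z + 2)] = 2*(-4*(5*z + 4)*(6*z^2 + z - 2)^2 + (60*z^2 + 10*z + (5*z + 4)*(12*z + 1) - 20)*(4*z^3 + z^2 - 4*z + 1))/(4*z^3 + z^2 - 4*z + 1)^3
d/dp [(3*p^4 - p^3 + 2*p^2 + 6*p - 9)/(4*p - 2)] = (18*p^4 - 16*p^3 + 7*p^2 - 4*p + 12)/(2*(4*p^2 - 4*p + 1))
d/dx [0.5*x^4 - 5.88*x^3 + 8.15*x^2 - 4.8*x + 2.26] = 2.0*x^3 - 17.64*x^2 + 16.3*x - 4.8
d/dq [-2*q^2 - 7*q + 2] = -4*q - 7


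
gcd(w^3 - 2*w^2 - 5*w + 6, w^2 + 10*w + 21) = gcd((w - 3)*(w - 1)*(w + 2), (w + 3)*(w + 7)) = 1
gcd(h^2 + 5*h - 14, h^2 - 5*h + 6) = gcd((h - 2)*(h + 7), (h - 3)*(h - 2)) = h - 2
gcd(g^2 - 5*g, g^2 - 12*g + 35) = g - 5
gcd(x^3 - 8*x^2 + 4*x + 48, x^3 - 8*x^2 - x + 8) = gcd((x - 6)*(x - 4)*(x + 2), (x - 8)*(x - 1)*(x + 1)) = 1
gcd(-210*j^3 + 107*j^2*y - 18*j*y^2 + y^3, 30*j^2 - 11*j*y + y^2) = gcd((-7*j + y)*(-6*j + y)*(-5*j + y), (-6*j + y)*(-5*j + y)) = 30*j^2 - 11*j*y + y^2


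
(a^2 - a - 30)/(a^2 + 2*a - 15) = (a - 6)/(a - 3)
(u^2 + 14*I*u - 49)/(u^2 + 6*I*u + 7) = (u + 7*I)/(u - I)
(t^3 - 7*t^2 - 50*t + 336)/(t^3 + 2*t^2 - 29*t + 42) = (t^2 - 14*t + 48)/(t^2 - 5*t + 6)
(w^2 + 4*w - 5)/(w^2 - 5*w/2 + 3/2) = 2*(w + 5)/(2*w - 3)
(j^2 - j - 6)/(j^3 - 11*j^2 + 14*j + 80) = (j - 3)/(j^2 - 13*j + 40)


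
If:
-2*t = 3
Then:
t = -3/2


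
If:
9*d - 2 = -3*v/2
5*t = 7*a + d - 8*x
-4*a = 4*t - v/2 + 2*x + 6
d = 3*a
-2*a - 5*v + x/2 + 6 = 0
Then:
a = 8/11931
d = 8/3977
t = -7728/3977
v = 15764/11931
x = 14500/11931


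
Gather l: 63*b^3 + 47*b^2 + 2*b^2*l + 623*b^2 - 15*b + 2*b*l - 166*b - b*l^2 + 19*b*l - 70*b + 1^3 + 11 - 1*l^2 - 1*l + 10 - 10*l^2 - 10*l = 63*b^3 + 670*b^2 - 251*b + l^2*(-b - 11) + l*(2*b^2 + 21*b - 11) + 22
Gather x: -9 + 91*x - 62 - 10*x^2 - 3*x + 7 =-10*x^2 + 88*x - 64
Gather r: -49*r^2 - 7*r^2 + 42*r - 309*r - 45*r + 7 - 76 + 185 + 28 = -56*r^2 - 312*r + 144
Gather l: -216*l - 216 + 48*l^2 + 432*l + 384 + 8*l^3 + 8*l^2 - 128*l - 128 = 8*l^3 + 56*l^2 + 88*l + 40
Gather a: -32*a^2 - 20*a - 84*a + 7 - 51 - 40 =-32*a^2 - 104*a - 84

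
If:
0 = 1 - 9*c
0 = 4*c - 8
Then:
No Solution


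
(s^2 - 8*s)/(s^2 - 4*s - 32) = s/(s + 4)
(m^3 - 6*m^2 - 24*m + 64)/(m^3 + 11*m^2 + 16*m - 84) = (m^2 - 4*m - 32)/(m^2 + 13*m + 42)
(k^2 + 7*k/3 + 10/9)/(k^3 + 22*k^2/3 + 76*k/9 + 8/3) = (3*k + 5)/(3*k^2 + 20*k + 12)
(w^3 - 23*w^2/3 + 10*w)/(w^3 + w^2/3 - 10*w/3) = (w - 6)/(w + 2)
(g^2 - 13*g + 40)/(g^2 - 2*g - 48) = (g - 5)/(g + 6)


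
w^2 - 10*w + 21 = (w - 7)*(w - 3)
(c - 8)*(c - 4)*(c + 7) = c^3 - 5*c^2 - 52*c + 224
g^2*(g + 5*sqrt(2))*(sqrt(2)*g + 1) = sqrt(2)*g^4 + 11*g^3 + 5*sqrt(2)*g^2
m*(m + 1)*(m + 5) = m^3 + 6*m^2 + 5*m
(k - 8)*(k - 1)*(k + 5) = k^3 - 4*k^2 - 37*k + 40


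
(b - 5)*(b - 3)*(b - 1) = b^3 - 9*b^2 + 23*b - 15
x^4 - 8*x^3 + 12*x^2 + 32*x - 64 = (x - 4)^2*(x - 2)*(x + 2)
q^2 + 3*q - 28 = (q - 4)*(q + 7)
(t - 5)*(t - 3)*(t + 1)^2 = t^4 - 6*t^3 + 22*t + 15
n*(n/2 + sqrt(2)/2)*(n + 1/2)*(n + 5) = n^4/2 + sqrt(2)*n^3/2 + 11*n^3/4 + 5*n^2/4 + 11*sqrt(2)*n^2/4 + 5*sqrt(2)*n/4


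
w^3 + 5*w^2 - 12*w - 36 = (w - 3)*(w + 2)*(w + 6)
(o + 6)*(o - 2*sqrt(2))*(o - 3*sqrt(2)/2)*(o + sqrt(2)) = o^4 - 5*sqrt(2)*o^3/2 + 6*o^3 - 15*sqrt(2)*o^2 - o^2 - 6*o + 6*sqrt(2)*o + 36*sqrt(2)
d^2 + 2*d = d*(d + 2)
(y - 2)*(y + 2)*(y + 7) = y^3 + 7*y^2 - 4*y - 28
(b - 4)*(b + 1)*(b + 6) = b^3 + 3*b^2 - 22*b - 24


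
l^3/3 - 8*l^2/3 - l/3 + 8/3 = (l/3 + 1/3)*(l - 8)*(l - 1)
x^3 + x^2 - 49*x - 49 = (x - 7)*(x + 1)*(x + 7)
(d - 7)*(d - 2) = d^2 - 9*d + 14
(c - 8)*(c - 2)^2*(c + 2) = c^4 - 10*c^3 + 12*c^2 + 40*c - 64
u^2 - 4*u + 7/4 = (u - 7/2)*(u - 1/2)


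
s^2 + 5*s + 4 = (s + 1)*(s + 4)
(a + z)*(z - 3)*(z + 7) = a*z^2 + 4*a*z - 21*a + z^3 + 4*z^2 - 21*z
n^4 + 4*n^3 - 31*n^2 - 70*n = n*(n - 5)*(n + 2)*(n + 7)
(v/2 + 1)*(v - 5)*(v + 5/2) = v^3/2 - v^2/4 - 35*v/4 - 25/2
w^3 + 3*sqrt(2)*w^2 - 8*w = w*(w - sqrt(2))*(w + 4*sqrt(2))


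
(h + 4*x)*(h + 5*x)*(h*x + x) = h^3*x + 9*h^2*x^2 + h^2*x + 20*h*x^3 + 9*h*x^2 + 20*x^3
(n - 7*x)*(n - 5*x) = n^2 - 12*n*x + 35*x^2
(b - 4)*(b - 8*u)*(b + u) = b^3 - 7*b^2*u - 4*b^2 - 8*b*u^2 + 28*b*u + 32*u^2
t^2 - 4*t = t*(t - 4)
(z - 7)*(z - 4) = z^2 - 11*z + 28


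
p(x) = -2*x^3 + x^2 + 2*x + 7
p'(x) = -6*x^2 + 2*x + 2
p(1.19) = 7.43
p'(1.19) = -4.12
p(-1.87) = 19.84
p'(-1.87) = -22.72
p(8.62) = -1182.46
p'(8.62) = -426.59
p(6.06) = -389.25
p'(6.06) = -206.22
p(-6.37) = 551.79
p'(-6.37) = -254.20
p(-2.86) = 56.25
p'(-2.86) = -52.80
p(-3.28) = 81.77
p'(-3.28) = -69.11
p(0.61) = 8.14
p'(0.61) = 0.99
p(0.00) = 7.00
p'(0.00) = 2.00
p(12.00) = -3281.00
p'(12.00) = -838.00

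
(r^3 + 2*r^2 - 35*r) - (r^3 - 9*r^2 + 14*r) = 11*r^2 - 49*r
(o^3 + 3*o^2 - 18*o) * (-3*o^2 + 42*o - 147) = -3*o^5 + 33*o^4 + 33*o^3 - 1197*o^2 + 2646*o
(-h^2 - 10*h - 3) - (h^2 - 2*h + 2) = -2*h^2 - 8*h - 5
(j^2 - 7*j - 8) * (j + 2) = j^3 - 5*j^2 - 22*j - 16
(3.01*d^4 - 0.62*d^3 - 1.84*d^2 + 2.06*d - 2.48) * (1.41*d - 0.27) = 4.2441*d^5 - 1.6869*d^4 - 2.427*d^3 + 3.4014*d^2 - 4.053*d + 0.6696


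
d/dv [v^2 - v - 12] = 2*v - 1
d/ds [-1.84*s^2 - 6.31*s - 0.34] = -3.68*s - 6.31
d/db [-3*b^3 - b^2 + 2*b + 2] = -9*b^2 - 2*b + 2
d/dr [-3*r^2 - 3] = -6*r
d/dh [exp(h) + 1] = exp(h)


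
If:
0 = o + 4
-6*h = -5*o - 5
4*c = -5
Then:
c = -5/4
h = -5/2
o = -4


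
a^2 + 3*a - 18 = (a - 3)*(a + 6)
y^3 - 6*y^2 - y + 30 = (y - 5)*(y - 3)*(y + 2)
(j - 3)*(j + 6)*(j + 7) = j^3 + 10*j^2 + 3*j - 126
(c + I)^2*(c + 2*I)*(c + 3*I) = c^4 + 7*I*c^3 - 17*c^2 - 17*I*c + 6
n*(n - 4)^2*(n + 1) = n^4 - 7*n^3 + 8*n^2 + 16*n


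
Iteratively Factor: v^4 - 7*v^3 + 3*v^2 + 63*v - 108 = (v - 3)*(v^3 - 4*v^2 - 9*v + 36) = (v - 3)^2*(v^2 - v - 12) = (v - 3)^2*(v + 3)*(v - 4)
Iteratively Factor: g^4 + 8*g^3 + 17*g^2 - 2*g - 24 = (g + 4)*(g^3 + 4*g^2 + g - 6) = (g - 1)*(g + 4)*(g^2 + 5*g + 6) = (g - 1)*(g + 3)*(g + 4)*(g + 2)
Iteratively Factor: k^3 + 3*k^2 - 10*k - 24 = (k + 2)*(k^2 + k - 12) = (k - 3)*(k + 2)*(k + 4)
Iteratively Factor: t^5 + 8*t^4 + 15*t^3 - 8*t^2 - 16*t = (t + 4)*(t^4 + 4*t^3 - t^2 - 4*t) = t*(t + 4)*(t^3 + 4*t^2 - t - 4) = t*(t + 1)*(t + 4)*(t^2 + 3*t - 4) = t*(t - 1)*(t + 1)*(t + 4)*(t + 4)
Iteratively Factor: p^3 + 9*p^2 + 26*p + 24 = (p + 3)*(p^2 + 6*p + 8) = (p + 2)*(p + 3)*(p + 4)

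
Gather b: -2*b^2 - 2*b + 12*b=-2*b^2 + 10*b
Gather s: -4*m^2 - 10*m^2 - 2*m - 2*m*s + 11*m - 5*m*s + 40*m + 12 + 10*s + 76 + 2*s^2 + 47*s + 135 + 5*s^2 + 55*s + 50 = -14*m^2 + 49*m + 7*s^2 + s*(112 - 7*m) + 273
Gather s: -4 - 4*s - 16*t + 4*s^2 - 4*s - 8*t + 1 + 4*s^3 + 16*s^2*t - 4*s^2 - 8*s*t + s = 4*s^3 + 16*s^2*t + s*(-8*t - 7) - 24*t - 3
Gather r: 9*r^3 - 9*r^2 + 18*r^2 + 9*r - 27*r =9*r^3 + 9*r^2 - 18*r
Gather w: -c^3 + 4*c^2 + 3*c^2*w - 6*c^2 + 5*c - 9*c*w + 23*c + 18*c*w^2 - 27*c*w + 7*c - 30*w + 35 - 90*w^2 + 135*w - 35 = -c^3 - 2*c^2 + 35*c + w^2*(18*c - 90) + w*(3*c^2 - 36*c + 105)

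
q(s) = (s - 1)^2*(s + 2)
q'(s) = (s - 1)^2 + (s + 2)*(2*s - 2)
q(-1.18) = 3.90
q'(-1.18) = 1.18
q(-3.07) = -17.72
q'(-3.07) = 25.27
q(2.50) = 10.12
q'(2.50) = 15.75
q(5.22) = 128.58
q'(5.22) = 78.75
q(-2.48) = -5.81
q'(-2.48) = 15.45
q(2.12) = 5.17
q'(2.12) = 10.48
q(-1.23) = 3.83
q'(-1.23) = 1.54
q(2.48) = 9.81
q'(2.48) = 15.45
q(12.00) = 1694.00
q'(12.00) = 429.00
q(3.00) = 20.00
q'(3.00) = 24.00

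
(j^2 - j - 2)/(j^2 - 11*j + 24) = (j^2 - j - 2)/(j^2 - 11*j + 24)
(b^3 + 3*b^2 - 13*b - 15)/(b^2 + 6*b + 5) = b - 3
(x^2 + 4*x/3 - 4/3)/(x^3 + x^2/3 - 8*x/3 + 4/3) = 1/(x - 1)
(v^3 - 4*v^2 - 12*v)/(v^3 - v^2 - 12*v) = (-v^2 + 4*v + 12)/(-v^2 + v + 12)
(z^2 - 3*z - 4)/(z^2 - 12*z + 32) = (z + 1)/(z - 8)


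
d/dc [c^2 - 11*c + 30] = 2*c - 11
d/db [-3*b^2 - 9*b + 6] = -6*b - 9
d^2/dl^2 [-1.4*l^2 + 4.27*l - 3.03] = -2.80000000000000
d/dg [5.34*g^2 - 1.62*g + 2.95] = 10.68*g - 1.62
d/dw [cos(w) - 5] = -sin(w)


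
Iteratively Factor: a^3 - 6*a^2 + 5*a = (a - 1)*(a^2 - 5*a) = a*(a - 1)*(a - 5)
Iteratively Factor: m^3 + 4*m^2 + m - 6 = (m - 1)*(m^2 + 5*m + 6) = (m - 1)*(m + 2)*(m + 3)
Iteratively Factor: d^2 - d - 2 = (d + 1)*(d - 2)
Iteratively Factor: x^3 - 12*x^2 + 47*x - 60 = (x - 3)*(x^2 - 9*x + 20) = (x - 4)*(x - 3)*(x - 5)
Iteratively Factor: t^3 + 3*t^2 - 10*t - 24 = (t + 4)*(t^2 - t - 6) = (t - 3)*(t + 4)*(t + 2)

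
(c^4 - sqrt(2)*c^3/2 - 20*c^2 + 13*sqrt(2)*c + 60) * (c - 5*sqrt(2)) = c^5 - 11*sqrt(2)*c^4/2 - 15*c^3 + 113*sqrt(2)*c^2 - 70*c - 300*sqrt(2)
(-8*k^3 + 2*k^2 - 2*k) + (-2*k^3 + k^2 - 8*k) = -10*k^3 + 3*k^2 - 10*k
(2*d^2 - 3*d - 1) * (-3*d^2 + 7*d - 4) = -6*d^4 + 23*d^3 - 26*d^2 + 5*d + 4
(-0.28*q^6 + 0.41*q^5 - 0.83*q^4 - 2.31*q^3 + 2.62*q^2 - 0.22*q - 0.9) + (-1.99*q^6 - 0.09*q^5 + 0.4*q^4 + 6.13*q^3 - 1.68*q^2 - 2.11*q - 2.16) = -2.27*q^6 + 0.32*q^5 - 0.43*q^4 + 3.82*q^3 + 0.94*q^2 - 2.33*q - 3.06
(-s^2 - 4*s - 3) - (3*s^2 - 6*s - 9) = -4*s^2 + 2*s + 6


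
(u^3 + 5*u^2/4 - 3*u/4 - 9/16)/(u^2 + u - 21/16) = (4*u^2 + 8*u + 3)/(4*u + 7)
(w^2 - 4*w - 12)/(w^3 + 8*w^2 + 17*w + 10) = (w - 6)/(w^2 + 6*w + 5)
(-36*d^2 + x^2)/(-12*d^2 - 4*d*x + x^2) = (6*d + x)/(2*d + x)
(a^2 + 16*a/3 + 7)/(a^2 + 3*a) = (a + 7/3)/a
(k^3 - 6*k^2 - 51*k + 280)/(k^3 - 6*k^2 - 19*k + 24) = (k^2 + 2*k - 35)/(k^2 + 2*k - 3)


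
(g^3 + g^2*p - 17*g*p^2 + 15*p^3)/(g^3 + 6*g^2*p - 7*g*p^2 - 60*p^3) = (g - p)/(g + 4*p)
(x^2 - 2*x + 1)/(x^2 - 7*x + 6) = (x - 1)/(x - 6)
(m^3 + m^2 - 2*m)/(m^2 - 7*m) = (m^2 + m - 2)/(m - 7)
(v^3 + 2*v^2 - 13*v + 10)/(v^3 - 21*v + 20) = (v - 2)/(v - 4)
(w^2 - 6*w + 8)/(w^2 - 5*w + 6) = (w - 4)/(w - 3)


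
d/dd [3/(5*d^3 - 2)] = -45*d^2/(5*d^3 - 2)^2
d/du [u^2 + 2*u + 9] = 2*u + 2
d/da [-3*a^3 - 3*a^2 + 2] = 3*a*(-3*a - 2)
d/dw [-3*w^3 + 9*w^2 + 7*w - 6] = -9*w^2 + 18*w + 7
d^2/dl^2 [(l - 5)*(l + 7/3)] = 2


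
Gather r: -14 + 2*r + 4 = 2*r - 10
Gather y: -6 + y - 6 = y - 12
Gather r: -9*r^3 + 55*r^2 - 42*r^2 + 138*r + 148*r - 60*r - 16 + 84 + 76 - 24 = -9*r^3 + 13*r^2 + 226*r + 120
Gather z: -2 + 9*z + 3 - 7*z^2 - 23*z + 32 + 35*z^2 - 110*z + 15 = 28*z^2 - 124*z + 48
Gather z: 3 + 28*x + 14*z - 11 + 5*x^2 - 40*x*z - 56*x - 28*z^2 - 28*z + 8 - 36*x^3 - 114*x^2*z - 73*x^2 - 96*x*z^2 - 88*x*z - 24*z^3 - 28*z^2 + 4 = -36*x^3 - 68*x^2 - 28*x - 24*z^3 + z^2*(-96*x - 56) + z*(-114*x^2 - 128*x - 14) + 4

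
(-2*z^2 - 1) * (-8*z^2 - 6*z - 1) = 16*z^4 + 12*z^3 + 10*z^2 + 6*z + 1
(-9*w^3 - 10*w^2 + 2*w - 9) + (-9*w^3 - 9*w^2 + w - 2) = -18*w^3 - 19*w^2 + 3*w - 11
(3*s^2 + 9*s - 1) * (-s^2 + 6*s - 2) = -3*s^4 + 9*s^3 + 49*s^2 - 24*s + 2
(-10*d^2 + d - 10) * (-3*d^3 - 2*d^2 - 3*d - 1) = 30*d^5 + 17*d^4 + 58*d^3 + 27*d^2 + 29*d + 10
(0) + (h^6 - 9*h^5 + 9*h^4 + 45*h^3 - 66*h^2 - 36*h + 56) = h^6 - 9*h^5 + 9*h^4 + 45*h^3 - 66*h^2 - 36*h + 56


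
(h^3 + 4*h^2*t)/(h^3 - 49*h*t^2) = h*(h + 4*t)/(h^2 - 49*t^2)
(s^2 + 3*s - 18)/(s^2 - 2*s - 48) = (s - 3)/(s - 8)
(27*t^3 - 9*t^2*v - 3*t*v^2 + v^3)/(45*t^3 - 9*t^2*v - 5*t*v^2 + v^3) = (3*t - v)/(5*t - v)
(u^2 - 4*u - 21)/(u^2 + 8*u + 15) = (u - 7)/(u + 5)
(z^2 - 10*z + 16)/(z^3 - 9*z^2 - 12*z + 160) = (z - 2)/(z^2 - z - 20)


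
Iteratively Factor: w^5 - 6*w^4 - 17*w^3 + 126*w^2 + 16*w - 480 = (w + 4)*(w^4 - 10*w^3 + 23*w^2 + 34*w - 120) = (w + 2)*(w + 4)*(w^3 - 12*w^2 + 47*w - 60) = (w - 4)*(w + 2)*(w + 4)*(w^2 - 8*w + 15) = (w - 5)*(w - 4)*(w + 2)*(w + 4)*(w - 3)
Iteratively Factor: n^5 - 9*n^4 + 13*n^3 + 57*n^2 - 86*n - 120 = (n + 2)*(n^4 - 11*n^3 + 35*n^2 - 13*n - 60) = (n + 1)*(n + 2)*(n^3 - 12*n^2 + 47*n - 60) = (n - 5)*(n + 1)*(n + 2)*(n^2 - 7*n + 12) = (n - 5)*(n - 4)*(n + 1)*(n + 2)*(n - 3)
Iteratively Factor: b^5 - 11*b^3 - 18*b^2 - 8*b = (b + 2)*(b^4 - 2*b^3 - 7*b^2 - 4*b) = (b - 4)*(b + 2)*(b^3 + 2*b^2 + b) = b*(b - 4)*(b + 2)*(b^2 + 2*b + 1) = b*(b - 4)*(b + 1)*(b + 2)*(b + 1)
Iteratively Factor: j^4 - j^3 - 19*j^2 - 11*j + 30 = (j + 2)*(j^3 - 3*j^2 - 13*j + 15) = (j + 2)*(j + 3)*(j^2 - 6*j + 5) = (j - 5)*(j + 2)*(j + 3)*(j - 1)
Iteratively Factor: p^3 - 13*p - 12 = (p + 1)*(p^2 - p - 12) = (p + 1)*(p + 3)*(p - 4)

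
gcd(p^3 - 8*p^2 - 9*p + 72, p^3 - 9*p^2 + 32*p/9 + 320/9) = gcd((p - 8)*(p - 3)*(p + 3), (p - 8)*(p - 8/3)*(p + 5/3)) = p - 8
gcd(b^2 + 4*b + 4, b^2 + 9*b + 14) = b + 2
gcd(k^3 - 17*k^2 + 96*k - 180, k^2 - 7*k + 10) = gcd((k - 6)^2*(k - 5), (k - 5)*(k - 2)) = k - 5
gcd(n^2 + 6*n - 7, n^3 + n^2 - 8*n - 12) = 1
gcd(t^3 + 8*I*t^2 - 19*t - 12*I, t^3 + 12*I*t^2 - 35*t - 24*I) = t^2 + 4*I*t - 3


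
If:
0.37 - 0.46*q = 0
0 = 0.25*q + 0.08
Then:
No Solution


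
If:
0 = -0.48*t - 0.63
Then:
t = -1.31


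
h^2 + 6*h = h*(h + 6)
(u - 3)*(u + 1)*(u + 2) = u^3 - 7*u - 6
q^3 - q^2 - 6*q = q*(q - 3)*(q + 2)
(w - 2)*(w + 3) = w^2 + w - 6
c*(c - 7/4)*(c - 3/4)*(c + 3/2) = c^4 - c^3 - 39*c^2/16 + 63*c/32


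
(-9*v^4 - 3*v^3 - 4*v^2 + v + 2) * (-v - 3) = 9*v^5 + 30*v^4 + 13*v^3 + 11*v^2 - 5*v - 6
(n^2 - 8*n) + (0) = n^2 - 8*n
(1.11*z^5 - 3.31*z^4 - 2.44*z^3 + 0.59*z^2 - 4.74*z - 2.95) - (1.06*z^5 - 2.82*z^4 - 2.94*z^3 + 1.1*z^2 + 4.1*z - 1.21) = 0.05*z^5 - 0.49*z^4 + 0.5*z^3 - 0.51*z^2 - 8.84*z - 1.74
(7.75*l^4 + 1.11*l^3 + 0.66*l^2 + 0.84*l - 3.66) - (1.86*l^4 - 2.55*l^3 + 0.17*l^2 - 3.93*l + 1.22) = 5.89*l^4 + 3.66*l^3 + 0.49*l^2 + 4.77*l - 4.88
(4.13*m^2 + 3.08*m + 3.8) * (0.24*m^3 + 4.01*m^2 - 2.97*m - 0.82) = 0.9912*m^5 + 17.3005*m^4 + 0.996699999999999*m^3 + 2.7038*m^2 - 13.8116*m - 3.116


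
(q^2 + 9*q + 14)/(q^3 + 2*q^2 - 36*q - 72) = (q + 7)/(q^2 - 36)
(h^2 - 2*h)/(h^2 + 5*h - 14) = h/(h + 7)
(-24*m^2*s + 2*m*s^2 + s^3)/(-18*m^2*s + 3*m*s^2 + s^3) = (-4*m + s)/(-3*m + s)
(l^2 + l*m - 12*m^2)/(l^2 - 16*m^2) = (l - 3*m)/(l - 4*m)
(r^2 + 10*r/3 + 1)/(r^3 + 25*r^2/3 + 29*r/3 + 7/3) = (r + 3)/(r^2 + 8*r + 7)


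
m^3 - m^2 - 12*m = m*(m - 4)*(m + 3)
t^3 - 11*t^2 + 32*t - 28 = (t - 7)*(t - 2)^2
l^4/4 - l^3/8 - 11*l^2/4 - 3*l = l*(l/4 + 1/2)*(l - 4)*(l + 3/2)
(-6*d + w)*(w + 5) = -6*d*w - 30*d + w^2 + 5*w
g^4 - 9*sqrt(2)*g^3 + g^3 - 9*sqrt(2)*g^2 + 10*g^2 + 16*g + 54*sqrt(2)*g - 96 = (g - 2)*(g + 3)*(g - 8*sqrt(2))*(g - sqrt(2))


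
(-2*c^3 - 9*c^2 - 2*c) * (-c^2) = 2*c^5 + 9*c^4 + 2*c^3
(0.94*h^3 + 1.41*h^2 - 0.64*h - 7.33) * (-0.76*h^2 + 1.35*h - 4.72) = -0.7144*h^5 + 0.1974*h^4 - 2.0469*h^3 - 1.9484*h^2 - 6.8747*h + 34.5976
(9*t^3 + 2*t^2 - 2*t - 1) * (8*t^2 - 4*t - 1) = 72*t^5 - 20*t^4 - 33*t^3 - 2*t^2 + 6*t + 1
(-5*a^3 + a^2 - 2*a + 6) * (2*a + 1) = -10*a^4 - 3*a^3 - 3*a^2 + 10*a + 6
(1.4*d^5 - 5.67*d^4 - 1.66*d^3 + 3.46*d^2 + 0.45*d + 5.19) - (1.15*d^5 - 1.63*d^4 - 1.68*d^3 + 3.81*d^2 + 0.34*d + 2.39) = 0.25*d^5 - 4.04*d^4 + 0.02*d^3 - 0.35*d^2 + 0.11*d + 2.8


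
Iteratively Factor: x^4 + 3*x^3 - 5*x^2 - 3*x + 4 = (x + 1)*(x^3 + 2*x^2 - 7*x + 4) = (x - 1)*(x + 1)*(x^2 + 3*x - 4) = (x - 1)^2*(x + 1)*(x + 4)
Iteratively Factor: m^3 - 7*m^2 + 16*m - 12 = (m - 3)*(m^2 - 4*m + 4) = (m - 3)*(m - 2)*(m - 2)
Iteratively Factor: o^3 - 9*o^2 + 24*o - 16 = (o - 4)*(o^2 - 5*o + 4) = (o - 4)*(o - 1)*(o - 4)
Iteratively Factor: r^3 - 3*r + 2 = (r - 1)*(r^2 + r - 2) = (r - 1)*(r + 2)*(r - 1)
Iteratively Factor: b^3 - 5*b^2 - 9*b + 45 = (b - 5)*(b^2 - 9) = (b - 5)*(b - 3)*(b + 3)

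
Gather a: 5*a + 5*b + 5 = 5*a + 5*b + 5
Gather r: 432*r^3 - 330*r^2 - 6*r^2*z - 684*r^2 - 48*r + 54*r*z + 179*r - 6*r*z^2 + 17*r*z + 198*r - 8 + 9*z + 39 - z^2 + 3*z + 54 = 432*r^3 + r^2*(-6*z - 1014) + r*(-6*z^2 + 71*z + 329) - z^2 + 12*z + 85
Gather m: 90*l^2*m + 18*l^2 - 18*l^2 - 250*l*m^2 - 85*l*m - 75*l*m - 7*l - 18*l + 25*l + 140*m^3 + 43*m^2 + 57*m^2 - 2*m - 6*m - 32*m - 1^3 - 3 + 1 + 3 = 140*m^3 + m^2*(100 - 250*l) + m*(90*l^2 - 160*l - 40)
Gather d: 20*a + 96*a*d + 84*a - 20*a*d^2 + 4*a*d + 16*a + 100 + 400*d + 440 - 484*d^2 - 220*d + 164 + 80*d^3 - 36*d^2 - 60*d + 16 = 120*a + 80*d^3 + d^2*(-20*a - 520) + d*(100*a + 120) + 720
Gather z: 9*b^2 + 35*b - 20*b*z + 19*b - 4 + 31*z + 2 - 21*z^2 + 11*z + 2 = 9*b^2 + 54*b - 21*z^2 + z*(42 - 20*b)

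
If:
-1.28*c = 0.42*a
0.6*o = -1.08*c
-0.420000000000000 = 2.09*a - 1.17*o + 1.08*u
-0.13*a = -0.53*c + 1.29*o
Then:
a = 0.00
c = 0.00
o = 0.00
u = -0.39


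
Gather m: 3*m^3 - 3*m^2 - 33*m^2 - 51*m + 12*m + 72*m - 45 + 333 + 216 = 3*m^3 - 36*m^2 + 33*m + 504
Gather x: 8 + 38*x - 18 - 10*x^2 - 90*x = -10*x^2 - 52*x - 10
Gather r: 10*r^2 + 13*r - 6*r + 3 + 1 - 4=10*r^2 + 7*r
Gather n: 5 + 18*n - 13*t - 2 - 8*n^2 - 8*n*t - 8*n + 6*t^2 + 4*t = -8*n^2 + n*(10 - 8*t) + 6*t^2 - 9*t + 3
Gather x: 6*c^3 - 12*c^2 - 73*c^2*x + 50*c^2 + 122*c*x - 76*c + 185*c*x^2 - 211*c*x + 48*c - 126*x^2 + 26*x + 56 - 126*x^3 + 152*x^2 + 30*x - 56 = 6*c^3 + 38*c^2 - 28*c - 126*x^3 + x^2*(185*c + 26) + x*(-73*c^2 - 89*c + 56)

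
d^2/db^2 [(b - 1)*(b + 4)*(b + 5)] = 6*b + 16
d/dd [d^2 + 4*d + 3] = 2*d + 4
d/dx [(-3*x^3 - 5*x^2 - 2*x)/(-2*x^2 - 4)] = (3*x^4 + 16*x^2 + 20*x + 4)/(2*(x^4 + 4*x^2 + 4))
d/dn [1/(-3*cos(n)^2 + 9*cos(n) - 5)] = 3*(3 - 2*cos(n))*sin(n)/(3*cos(n)^2 - 9*cos(n) + 5)^2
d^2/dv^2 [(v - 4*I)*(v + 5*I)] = 2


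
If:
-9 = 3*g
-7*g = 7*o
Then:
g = -3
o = 3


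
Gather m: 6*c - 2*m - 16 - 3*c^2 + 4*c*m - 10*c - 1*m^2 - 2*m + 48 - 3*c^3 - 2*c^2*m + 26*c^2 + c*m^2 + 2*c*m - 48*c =-3*c^3 + 23*c^2 - 52*c + m^2*(c - 1) + m*(-2*c^2 + 6*c - 4) + 32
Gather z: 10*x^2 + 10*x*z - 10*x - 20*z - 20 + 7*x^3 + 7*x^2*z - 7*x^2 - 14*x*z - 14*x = 7*x^3 + 3*x^2 - 24*x + z*(7*x^2 - 4*x - 20) - 20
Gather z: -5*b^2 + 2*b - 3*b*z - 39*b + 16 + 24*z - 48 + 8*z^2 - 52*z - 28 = -5*b^2 - 37*b + 8*z^2 + z*(-3*b - 28) - 60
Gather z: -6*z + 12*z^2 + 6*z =12*z^2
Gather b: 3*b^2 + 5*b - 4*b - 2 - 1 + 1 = 3*b^2 + b - 2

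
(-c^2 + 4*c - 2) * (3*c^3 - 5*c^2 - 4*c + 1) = -3*c^5 + 17*c^4 - 22*c^3 - 7*c^2 + 12*c - 2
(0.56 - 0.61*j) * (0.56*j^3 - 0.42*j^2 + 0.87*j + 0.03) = -0.3416*j^4 + 0.5698*j^3 - 0.7659*j^2 + 0.4689*j + 0.0168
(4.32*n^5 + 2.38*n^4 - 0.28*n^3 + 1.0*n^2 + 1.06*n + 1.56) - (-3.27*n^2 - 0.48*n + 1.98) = 4.32*n^5 + 2.38*n^4 - 0.28*n^3 + 4.27*n^2 + 1.54*n - 0.42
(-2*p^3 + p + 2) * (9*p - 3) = -18*p^4 + 6*p^3 + 9*p^2 + 15*p - 6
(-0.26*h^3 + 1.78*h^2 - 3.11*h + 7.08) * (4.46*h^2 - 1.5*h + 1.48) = -1.1596*h^5 + 8.3288*h^4 - 16.9254*h^3 + 38.8762*h^2 - 15.2228*h + 10.4784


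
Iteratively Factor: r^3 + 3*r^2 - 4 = (r + 2)*(r^2 + r - 2) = (r - 1)*(r + 2)*(r + 2)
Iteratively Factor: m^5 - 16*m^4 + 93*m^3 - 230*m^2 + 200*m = (m - 4)*(m^4 - 12*m^3 + 45*m^2 - 50*m) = (m - 5)*(m - 4)*(m^3 - 7*m^2 + 10*m) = m*(m - 5)*(m - 4)*(m^2 - 7*m + 10) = m*(m - 5)^2*(m - 4)*(m - 2)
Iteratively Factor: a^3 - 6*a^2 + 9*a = (a - 3)*(a^2 - 3*a) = a*(a - 3)*(a - 3)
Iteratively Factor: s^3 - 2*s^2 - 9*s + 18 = (s + 3)*(s^2 - 5*s + 6) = (s - 2)*(s + 3)*(s - 3)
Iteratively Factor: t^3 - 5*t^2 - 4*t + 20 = (t - 2)*(t^2 - 3*t - 10) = (t - 2)*(t + 2)*(t - 5)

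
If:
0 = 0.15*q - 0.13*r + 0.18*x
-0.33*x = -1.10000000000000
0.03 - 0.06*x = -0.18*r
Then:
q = -3.18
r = 0.94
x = 3.33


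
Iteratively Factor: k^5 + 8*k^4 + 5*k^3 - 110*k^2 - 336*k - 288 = (k + 2)*(k^4 + 6*k^3 - 7*k^2 - 96*k - 144) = (k + 2)*(k + 4)*(k^3 + 2*k^2 - 15*k - 36) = (k + 2)*(k + 3)*(k + 4)*(k^2 - k - 12) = (k + 2)*(k + 3)^2*(k + 4)*(k - 4)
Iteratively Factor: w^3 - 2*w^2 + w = (w - 1)*(w^2 - w) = w*(w - 1)*(w - 1)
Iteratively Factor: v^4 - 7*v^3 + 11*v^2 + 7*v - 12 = (v - 4)*(v^3 - 3*v^2 - v + 3) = (v - 4)*(v - 3)*(v^2 - 1) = (v - 4)*(v - 3)*(v - 1)*(v + 1)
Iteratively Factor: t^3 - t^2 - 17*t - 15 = (t + 1)*(t^2 - 2*t - 15) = (t - 5)*(t + 1)*(t + 3)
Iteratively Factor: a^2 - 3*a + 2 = (a - 2)*(a - 1)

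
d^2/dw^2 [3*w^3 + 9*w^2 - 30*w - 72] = 18*w + 18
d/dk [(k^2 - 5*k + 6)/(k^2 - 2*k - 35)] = (3*k^2 - 82*k + 187)/(k^4 - 4*k^3 - 66*k^2 + 140*k + 1225)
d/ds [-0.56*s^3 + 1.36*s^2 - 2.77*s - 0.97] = -1.68*s^2 + 2.72*s - 2.77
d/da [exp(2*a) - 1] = 2*exp(2*a)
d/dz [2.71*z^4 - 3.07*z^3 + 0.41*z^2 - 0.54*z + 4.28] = 10.84*z^3 - 9.21*z^2 + 0.82*z - 0.54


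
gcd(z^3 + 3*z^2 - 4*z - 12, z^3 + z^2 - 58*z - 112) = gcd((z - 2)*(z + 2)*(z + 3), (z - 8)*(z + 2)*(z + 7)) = z + 2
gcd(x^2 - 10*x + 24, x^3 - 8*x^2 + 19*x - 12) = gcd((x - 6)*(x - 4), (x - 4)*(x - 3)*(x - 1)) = x - 4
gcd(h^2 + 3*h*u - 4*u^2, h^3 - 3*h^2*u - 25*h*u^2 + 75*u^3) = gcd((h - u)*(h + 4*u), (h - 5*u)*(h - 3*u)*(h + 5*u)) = 1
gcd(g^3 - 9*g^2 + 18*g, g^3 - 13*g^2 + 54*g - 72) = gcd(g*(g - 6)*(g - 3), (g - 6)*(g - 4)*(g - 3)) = g^2 - 9*g + 18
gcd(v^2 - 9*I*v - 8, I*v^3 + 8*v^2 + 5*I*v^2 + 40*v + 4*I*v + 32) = v - 8*I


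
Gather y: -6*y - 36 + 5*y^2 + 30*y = 5*y^2 + 24*y - 36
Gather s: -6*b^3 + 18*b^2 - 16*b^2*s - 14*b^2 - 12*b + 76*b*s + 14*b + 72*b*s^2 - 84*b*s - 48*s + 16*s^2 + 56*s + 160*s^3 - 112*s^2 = -6*b^3 + 4*b^2 + 2*b + 160*s^3 + s^2*(72*b - 96) + s*(-16*b^2 - 8*b + 8)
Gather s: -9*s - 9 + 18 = 9 - 9*s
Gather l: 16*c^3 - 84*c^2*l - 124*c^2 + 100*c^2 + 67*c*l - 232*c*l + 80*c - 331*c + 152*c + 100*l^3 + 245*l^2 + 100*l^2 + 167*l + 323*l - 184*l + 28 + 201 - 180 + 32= 16*c^3 - 24*c^2 - 99*c + 100*l^3 + 345*l^2 + l*(-84*c^2 - 165*c + 306) + 81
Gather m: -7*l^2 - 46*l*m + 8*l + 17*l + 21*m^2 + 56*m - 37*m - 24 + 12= -7*l^2 + 25*l + 21*m^2 + m*(19 - 46*l) - 12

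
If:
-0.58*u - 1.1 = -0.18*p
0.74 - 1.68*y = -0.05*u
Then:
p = 108.266666666667*y - 41.5777777777778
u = 33.6*y - 14.8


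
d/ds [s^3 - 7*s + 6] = 3*s^2 - 7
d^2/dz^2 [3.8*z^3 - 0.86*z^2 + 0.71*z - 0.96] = 22.8*z - 1.72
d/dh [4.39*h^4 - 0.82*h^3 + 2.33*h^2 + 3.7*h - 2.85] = 17.56*h^3 - 2.46*h^2 + 4.66*h + 3.7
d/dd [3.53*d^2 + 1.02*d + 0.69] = 7.06*d + 1.02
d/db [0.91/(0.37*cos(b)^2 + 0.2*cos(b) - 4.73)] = (0.6734*cos(b) + 0.182)*sin(b)/(0.37*cos(b)^2 + 0.2*cos(b) - 4.73)^2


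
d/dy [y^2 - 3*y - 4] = 2*y - 3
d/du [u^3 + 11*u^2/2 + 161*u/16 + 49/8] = 3*u^2 + 11*u + 161/16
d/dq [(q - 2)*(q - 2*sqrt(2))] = 2*q - 2*sqrt(2) - 2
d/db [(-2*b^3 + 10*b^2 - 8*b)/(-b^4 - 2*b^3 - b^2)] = 2*(-b^3 + 11*b^2 - 12*b - 4)/(b^2*(b^3 + 3*b^2 + 3*b + 1))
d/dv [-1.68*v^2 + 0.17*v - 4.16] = 0.17 - 3.36*v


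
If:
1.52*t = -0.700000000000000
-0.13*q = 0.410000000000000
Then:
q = -3.15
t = -0.46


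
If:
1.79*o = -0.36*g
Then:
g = -4.97222222222222*o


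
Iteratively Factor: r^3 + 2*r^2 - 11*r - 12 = (r + 4)*(r^2 - 2*r - 3) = (r + 1)*(r + 4)*(r - 3)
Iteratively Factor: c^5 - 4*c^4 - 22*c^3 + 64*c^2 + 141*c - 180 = (c + 3)*(c^4 - 7*c^3 - c^2 + 67*c - 60) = (c - 4)*(c + 3)*(c^3 - 3*c^2 - 13*c + 15) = (c - 4)*(c - 1)*(c + 3)*(c^2 - 2*c - 15) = (c - 5)*(c - 4)*(c - 1)*(c + 3)*(c + 3)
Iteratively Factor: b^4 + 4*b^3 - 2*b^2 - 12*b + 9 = (b - 1)*(b^3 + 5*b^2 + 3*b - 9) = (b - 1)*(b + 3)*(b^2 + 2*b - 3) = (b - 1)*(b + 3)^2*(b - 1)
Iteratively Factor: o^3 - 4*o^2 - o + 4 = (o - 1)*(o^2 - 3*o - 4) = (o - 1)*(o + 1)*(o - 4)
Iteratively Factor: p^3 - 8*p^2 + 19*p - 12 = (p - 4)*(p^2 - 4*p + 3) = (p - 4)*(p - 3)*(p - 1)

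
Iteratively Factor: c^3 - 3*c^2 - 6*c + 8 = (c - 4)*(c^2 + c - 2) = (c - 4)*(c + 2)*(c - 1)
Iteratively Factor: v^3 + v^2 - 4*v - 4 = (v - 2)*(v^2 + 3*v + 2) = (v - 2)*(v + 2)*(v + 1)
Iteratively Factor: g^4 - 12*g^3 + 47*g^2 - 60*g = (g - 5)*(g^3 - 7*g^2 + 12*g) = g*(g - 5)*(g^2 - 7*g + 12) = g*(g - 5)*(g - 4)*(g - 3)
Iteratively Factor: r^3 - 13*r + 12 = (r - 1)*(r^2 + r - 12) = (r - 1)*(r + 4)*(r - 3)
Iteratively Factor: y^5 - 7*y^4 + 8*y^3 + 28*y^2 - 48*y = (y + 2)*(y^4 - 9*y^3 + 26*y^2 - 24*y) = (y - 4)*(y + 2)*(y^3 - 5*y^2 + 6*y) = y*(y - 4)*(y + 2)*(y^2 - 5*y + 6) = y*(y - 4)*(y - 2)*(y + 2)*(y - 3)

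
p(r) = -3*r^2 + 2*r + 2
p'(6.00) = -34.00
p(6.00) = -94.00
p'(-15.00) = 92.00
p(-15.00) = -703.00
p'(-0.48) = 4.88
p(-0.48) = 0.35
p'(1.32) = -5.92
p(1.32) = -0.59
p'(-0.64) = 5.84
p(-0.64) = -0.51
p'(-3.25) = 21.50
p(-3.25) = -36.19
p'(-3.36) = 22.16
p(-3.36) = -38.59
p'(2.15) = -10.90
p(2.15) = -7.57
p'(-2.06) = 14.36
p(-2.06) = -14.85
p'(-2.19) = 15.14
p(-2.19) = -16.77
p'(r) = 2 - 6*r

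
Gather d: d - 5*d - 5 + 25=20 - 4*d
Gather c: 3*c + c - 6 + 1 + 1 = 4*c - 4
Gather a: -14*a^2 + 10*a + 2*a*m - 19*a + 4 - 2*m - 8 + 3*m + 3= -14*a^2 + a*(2*m - 9) + m - 1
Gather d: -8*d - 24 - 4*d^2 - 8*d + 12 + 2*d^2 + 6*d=-2*d^2 - 10*d - 12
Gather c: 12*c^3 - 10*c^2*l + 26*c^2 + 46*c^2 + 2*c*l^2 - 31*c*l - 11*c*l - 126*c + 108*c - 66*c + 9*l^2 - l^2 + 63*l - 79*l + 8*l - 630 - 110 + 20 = 12*c^3 + c^2*(72 - 10*l) + c*(2*l^2 - 42*l - 84) + 8*l^2 - 8*l - 720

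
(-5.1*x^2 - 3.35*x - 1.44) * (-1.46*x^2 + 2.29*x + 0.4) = 7.446*x^4 - 6.788*x^3 - 7.6091*x^2 - 4.6376*x - 0.576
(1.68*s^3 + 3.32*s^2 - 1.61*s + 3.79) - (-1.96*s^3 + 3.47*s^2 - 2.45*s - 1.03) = 3.64*s^3 - 0.15*s^2 + 0.84*s + 4.82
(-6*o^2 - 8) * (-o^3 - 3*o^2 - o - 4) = 6*o^5 + 18*o^4 + 14*o^3 + 48*o^2 + 8*o + 32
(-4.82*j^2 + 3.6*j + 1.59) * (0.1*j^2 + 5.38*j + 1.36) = -0.482*j^4 - 25.5716*j^3 + 12.9718*j^2 + 13.4502*j + 2.1624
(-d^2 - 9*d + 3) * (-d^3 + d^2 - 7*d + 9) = d^5 + 8*d^4 - 5*d^3 + 57*d^2 - 102*d + 27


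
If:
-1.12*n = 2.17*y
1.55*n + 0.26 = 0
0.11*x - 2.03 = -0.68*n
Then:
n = -0.17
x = 19.49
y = 0.09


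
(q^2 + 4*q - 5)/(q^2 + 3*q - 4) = (q + 5)/(q + 4)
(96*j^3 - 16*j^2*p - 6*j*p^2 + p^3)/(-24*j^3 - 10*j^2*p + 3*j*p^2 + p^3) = (24*j^2 - 10*j*p + p^2)/(-6*j^2 - j*p + p^2)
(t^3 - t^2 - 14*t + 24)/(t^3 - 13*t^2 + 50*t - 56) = (t^2 + t - 12)/(t^2 - 11*t + 28)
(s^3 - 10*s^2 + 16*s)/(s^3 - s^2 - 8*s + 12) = s*(s - 8)/(s^2 + s - 6)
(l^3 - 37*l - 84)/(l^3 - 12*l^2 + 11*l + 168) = (l + 4)/(l - 8)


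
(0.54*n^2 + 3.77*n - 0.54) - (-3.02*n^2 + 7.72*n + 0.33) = 3.56*n^2 - 3.95*n - 0.87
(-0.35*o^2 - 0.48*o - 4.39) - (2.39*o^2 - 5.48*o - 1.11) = -2.74*o^2 + 5.0*o - 3.28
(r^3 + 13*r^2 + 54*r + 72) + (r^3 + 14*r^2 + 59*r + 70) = 2*r^3 + 27*r^2 + 113*r + 142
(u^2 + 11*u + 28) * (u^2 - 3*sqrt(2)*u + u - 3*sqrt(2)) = u^4 - 3*sqrt(2)*u^3 + 12*u^3 - 36*sqrt(2)*u^2 + 39*u^2 - 117*sqrt(2)*u + 28*u - 84*sqrt(2)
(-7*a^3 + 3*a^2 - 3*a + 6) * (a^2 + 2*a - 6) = -7*a^5 - 11*a^4 + 45*a^3 - 18*a^2 + 30*a - 36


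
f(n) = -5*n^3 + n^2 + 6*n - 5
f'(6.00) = -522.00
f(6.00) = -1013.00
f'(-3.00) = -135.00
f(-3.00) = 121.00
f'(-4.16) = -261.90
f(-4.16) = 347.30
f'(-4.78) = -346.29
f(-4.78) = 535.25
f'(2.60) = -90.20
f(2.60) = -70.52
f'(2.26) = -66.09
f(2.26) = -44.05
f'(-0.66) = -1.85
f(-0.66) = -7.09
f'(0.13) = 6.01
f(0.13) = -4.21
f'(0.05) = 6.06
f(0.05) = -4.70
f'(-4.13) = -258.11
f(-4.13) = 339.50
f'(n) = -15*n^2 + 2*n + 6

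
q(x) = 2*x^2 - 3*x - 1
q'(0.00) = -3.00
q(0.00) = -1.00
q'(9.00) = 33.00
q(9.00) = 134.00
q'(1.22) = 1.88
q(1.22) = -1.68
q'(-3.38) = -16.52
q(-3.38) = 31.99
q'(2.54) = 7.16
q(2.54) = 4.28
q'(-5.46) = -24.84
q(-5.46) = 75.00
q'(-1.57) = -9.28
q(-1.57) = 8.64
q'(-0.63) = -5.52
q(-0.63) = 1.68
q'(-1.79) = -10.16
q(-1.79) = 10.78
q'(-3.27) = -16.08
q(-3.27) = 30.20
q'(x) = 4*x - 3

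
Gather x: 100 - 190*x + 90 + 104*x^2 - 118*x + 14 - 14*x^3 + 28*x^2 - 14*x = -14*x^3 + 132*x^2 - 322*x + 204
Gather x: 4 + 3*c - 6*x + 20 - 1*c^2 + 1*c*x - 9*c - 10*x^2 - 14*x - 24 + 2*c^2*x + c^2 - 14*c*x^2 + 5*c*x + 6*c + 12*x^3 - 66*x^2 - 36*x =12*x^3 + x^2*(-14*c - 76) + x*(2*c^2 + 6*c - 56)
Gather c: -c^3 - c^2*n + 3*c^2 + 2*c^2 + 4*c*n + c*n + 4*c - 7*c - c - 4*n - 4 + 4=-c^3 + c^2*(5 - n) + c*(5*n - 4) - 4*n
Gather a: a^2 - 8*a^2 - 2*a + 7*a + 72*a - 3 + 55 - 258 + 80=-7*a^2 + 77*a - 126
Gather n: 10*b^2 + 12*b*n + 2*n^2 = 10*b^2 + 12*b*n + 2*n^2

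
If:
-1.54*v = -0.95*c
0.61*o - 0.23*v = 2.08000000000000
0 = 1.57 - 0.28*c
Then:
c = 5.61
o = 4.71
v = 3.46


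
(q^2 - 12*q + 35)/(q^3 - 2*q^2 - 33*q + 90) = (q - 7)/(q^2 + 3*q - 18)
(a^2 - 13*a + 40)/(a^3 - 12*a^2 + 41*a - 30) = (a - 8)/(a^2 - 7*a + 6)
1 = 1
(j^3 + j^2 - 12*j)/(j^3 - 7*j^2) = (j^2 + j - 12)/(j*(j - 7))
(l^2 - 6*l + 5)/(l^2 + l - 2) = (l - 5)/(l + 2)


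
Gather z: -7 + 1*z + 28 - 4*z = 21 - 3*z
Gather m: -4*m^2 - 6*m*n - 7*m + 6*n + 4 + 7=-4*m^2 + m*(-6*n - 7) + 6*n + 11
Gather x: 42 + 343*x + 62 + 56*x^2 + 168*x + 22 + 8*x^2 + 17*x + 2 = 64*x^2 + 528*x + 128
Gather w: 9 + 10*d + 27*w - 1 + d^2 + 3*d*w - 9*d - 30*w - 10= d^2 + d + w*(3*d - 3) - 2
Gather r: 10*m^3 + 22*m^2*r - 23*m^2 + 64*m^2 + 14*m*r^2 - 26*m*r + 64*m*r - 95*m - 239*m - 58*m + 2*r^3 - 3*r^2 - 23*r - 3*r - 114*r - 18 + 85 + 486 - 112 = 10*m^3 + 41*m^2 - 392*m + 2*r^3 + r^2*(14*m - 3) + r*(22*m^2 + 38*m - 140) + 441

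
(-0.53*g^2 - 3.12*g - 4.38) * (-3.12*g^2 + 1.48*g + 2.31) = 1.6536*g^4 + 8.95*g^3 + 7.8237*g^2 - 13.6896*g - 10.1178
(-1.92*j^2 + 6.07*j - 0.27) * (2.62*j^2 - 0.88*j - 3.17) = -5.0304*j^4 + 17.593*j^3 + 0.037399999999999*j^2 - 19.0043*j + 0.8559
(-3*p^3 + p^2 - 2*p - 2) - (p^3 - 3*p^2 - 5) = -4*p^3 + 4*p^2 - 2*p + 3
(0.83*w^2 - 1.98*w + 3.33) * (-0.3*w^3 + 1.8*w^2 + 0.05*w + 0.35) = -0.249*w^5 + 2.088*w^4 - 4.5215*w^3 + 6.1855*w^2 - 0.5265*w + 1.1655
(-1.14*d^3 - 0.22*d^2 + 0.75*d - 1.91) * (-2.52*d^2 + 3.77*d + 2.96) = 2.8728*d^5 - 3.7434*d^4 - 6.0938*d^3 + 6.9895*d^2 - 4.9807*d - 5.6536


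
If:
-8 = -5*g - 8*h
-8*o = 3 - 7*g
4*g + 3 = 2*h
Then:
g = -4/21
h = 47/42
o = -13/24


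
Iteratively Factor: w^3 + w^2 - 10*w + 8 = (w + 4)*(w^2 - 3*w + 2) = (w - 2)*(w + 4)*(w - 1)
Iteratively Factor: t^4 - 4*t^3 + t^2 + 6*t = (t - 2)*(t^3 - 2*t^2 - 3*t) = (t - 2)*(t + 1)*(t^2 - 3*t) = (t - 3)*(t - 2)*(t + 1)*(t)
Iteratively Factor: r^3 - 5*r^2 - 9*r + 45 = (r - 3)*(r^2 - 2*r - 15) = (r - 5)*(r - 3)*(r + 3)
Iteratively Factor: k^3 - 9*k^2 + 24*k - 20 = (k - 2)*(k^2 - 7*k + 10) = (k - 2)^2*(k - 5)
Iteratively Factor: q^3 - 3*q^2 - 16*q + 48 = (q + 4)*(q^2 - 7*q + 12) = (q - 3)*(q + 4)*(q - 4)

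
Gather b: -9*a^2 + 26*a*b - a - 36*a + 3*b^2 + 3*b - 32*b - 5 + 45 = -9*a^2 - 37*a + 3*b^2 + b*(26*a - 29) + 40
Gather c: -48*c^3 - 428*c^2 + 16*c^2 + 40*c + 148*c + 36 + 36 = -48*c^3 - 412*c^2 + 188*c + 72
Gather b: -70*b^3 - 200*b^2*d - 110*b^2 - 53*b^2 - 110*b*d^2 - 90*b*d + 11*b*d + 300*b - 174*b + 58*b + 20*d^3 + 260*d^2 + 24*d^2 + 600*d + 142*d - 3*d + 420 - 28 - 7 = -70*b^3 + b^2*(-200*d - 163) + b*(-110*d^2 - 79*d + 184) + 20*d^3 + 284*d^2 + 739*d + 385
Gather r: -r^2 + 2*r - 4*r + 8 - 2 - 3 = -r^2 - 2*r + 3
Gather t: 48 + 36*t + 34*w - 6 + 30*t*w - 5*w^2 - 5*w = t*(30*w + 36) - 5*w^2 + 29*w + 42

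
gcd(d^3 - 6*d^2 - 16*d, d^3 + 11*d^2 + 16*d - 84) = 1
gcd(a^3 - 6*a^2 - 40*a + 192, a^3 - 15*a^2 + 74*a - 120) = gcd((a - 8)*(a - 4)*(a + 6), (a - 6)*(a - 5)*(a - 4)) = a - 4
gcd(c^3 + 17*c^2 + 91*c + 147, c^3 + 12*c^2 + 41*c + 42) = c^2 + 10*c + 21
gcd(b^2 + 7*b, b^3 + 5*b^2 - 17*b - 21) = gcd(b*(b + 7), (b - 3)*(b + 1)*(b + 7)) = b + 7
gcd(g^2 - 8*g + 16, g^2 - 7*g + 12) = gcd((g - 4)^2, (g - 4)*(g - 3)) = g - 4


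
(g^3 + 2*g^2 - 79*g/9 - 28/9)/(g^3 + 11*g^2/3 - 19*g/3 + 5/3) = (9*g^3 + 18*g^2 - 79*g - 28)/(3*(3*g^3 + 11*g^2 - 19*g + 5))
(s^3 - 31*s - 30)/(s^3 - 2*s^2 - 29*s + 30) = (s + 1)/(s - 1)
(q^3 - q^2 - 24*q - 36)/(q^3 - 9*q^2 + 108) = (q + 2)/(q - 6)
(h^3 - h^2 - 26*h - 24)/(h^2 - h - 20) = (h^2 - 5*h - 6)/(h - 5)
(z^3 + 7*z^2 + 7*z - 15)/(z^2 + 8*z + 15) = z - 1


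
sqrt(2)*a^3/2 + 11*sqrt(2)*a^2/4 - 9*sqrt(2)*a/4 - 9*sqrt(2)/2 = (a - 3/2)*(a + 6)*(sqrt(2)*a/2 + sqrt(2)/2)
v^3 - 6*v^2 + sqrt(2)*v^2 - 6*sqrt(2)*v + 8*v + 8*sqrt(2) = (v - 4)*(v - 2)*(v + sqrt(2))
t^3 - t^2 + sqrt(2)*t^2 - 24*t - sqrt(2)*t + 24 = (t - 1)*(t - 3*sqrt(2))*(t + 4*sqrt(2))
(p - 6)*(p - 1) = p^2 - 7*p + 6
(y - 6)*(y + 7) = y^2 + y - 42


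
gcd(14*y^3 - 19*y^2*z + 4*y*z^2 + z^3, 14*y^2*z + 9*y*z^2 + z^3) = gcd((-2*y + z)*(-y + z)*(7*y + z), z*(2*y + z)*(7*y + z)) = 7*y + z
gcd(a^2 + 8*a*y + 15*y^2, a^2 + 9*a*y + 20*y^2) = a + 5*y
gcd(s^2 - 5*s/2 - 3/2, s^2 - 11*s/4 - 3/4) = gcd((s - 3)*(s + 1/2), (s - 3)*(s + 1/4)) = s - 3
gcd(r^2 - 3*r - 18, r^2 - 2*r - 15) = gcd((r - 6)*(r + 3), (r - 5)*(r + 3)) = r + 3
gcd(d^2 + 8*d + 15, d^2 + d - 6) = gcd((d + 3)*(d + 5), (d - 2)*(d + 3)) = d + 3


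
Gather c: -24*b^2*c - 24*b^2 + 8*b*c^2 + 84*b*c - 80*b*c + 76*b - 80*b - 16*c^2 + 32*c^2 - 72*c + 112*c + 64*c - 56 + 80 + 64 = -24*b^2 - 4*b + c^2*(8*b + 16) + c*(-24*b^2 + 4*b + 104) + 88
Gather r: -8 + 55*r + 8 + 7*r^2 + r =7*r^2 + 56*r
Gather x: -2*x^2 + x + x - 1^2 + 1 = -2*x^2 + 2*x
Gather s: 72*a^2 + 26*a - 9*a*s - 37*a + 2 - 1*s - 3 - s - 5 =72*a^2 - 11*a + s*(-9*a - 2) - 6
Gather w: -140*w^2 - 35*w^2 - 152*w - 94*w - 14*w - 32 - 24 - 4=-175*w^2 - 260*w - 60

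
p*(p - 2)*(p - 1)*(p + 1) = p^4 - 2*p^3 - p^2 + 2*p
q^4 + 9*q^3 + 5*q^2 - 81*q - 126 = (q - 3)*(q + 2)*(q + 3)*(q + 7)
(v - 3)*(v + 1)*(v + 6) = v^3 + 4*v^2 - 15*v - 18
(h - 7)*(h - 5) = h^2 - 12*h + 35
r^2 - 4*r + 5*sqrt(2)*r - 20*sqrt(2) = (r - 4)*(r + 5*sqrt(2))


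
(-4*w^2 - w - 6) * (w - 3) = -4*w^3 + 11*w^2 - 3*w + 18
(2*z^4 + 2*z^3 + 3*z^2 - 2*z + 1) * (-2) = -4*z^4 - 4*z^3 - 6*z^2 + 4*z - 2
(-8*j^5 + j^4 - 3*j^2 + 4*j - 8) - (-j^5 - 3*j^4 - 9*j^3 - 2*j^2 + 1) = -7*j^5 + 4*j^4 + 9*j^3 - j^2 + 4*j - 9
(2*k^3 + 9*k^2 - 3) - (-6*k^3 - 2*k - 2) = 8*k^3 + 9*k^2 + 2*k - 1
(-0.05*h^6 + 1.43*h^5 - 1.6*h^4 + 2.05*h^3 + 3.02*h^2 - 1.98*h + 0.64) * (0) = 0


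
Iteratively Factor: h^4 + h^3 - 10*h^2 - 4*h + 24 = (h - 2)*(h^3 + 3*h^2 - 4*h - 12) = (h - 2)^2*(h^2 + 5*h + 6) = (h - 2)^2*(h + 3)*(h + 2)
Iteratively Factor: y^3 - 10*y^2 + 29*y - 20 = (y - 4)*(y^2 - 6*y + 5) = (y - 5)*(y - 4)*(y - 1)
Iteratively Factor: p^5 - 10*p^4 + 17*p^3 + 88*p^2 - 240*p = (p - 4)*(p^4 - 6*p^3 - 7*p^2 + 60*p) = (p - 5)*(p - 4)*(p^3 - p^2 - 12*p) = (p - 5)*(p - 4)^2*(p^2 + 3*p) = (p - 5)*(p - 4)^2*(p + 3)*(p)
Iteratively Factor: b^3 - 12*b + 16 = (b + 4)*(b^2 - 4*b + 4) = (b - 2)*(b + 4)*(b - 2)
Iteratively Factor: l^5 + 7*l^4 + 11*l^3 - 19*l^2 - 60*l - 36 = (l + 1)*(l^4 + 6*l^3 + 5*l^2 - 24*l - 36) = (l - 2)*(l + 1)*(l^3 + 8*l^2 + 21*l + 18) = (l - 2)*(l + 1)*(l + 3)*(l^2 + 5*l + 6) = (l - 2)*(l + 1)*(l + 2)*(l + 3)*(l + 3)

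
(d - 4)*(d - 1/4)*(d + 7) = d^3 + 11*d^2/4 - 115*d/4 + 7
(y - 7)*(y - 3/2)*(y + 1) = y^3 - 15*y^2/2 + 2*y + 21/2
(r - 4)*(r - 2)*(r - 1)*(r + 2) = r^4 - 5*r^3 + 20*r - 16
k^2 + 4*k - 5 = (k - 1)*(k + 5)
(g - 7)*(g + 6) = g^2 - g - 42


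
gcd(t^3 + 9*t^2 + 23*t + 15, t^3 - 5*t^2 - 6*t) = t + 1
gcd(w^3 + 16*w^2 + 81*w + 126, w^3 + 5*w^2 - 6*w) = w + 6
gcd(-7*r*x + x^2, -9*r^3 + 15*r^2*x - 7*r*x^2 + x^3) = 1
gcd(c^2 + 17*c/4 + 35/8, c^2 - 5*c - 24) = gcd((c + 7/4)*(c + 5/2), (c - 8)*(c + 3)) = 1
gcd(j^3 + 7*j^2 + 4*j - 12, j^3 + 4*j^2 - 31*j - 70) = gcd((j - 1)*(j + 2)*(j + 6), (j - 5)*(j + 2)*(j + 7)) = j + 2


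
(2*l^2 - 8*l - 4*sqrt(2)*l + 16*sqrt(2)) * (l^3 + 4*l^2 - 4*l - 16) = 2*l^5 - 4*sqrt(2)*l^4 - 40*l^3 + 80*sqrt(2)*l^2 + 128*l - 256*sqrt(2)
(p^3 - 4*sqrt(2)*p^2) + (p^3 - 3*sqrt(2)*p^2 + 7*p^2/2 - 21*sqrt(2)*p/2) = 2*p^3 - 7*sqrt(2)*p^2 + 7*p^2/2 - 21*sqrt(2)*p/2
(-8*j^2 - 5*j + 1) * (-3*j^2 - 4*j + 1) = 24*j^4 + 47*j^3 + 9*j^2 - 9*j + 1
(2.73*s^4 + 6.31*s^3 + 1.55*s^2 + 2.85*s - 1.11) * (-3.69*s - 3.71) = -10.0737*s^5 - 33.4122*s^4 - 29.1296*s^3 - 16.267*s^2 - 6.4776*s + 4.1181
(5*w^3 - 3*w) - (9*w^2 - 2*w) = 5*w^3 - 9*w^2 - w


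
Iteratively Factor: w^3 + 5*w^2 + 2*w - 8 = (w + 2)*(w^2 + 3*w - 4) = (w + 2)*(w + 4)*(w - 1)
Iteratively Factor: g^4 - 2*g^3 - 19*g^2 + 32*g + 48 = (g + 1)*(g^3 - 3*g^2 - 16*g + 48) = (g + 1)*(g + 4)*(g^2 - 7*g + 12) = (g - 3)*(g + 1)*(g + 4)*(g - 4)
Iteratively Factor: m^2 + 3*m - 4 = (m - 1)*(m + 4)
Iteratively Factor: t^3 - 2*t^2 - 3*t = (t)*(t^2 - 2*t - 3) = t*(t + 1)*(t - 3)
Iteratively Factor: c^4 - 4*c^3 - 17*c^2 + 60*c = (c - 3)*(c^3 - c^2 - 20*c) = c*(c - 3)*(c^2 - c - 20) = c*(c - 3)*(c + 4)*(c - 5)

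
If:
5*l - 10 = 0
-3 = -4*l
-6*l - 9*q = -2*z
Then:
No Solution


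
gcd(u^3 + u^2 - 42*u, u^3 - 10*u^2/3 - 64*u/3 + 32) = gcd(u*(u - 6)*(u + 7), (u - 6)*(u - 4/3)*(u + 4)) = u - 6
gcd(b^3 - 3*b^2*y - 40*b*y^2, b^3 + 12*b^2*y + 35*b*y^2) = b^2 + 5*b*y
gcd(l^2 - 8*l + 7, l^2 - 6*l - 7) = l - 7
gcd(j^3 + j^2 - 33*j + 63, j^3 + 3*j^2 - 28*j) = j + 7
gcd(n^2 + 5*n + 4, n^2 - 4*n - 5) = n + 1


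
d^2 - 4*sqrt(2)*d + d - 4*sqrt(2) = (d + 1)*(d - 4*sqrt(2))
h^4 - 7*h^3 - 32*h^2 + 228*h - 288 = (h - 8)*(h - 3)*(h - 2)*(h + 6)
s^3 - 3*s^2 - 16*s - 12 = (s - 6)*(s + 1)*(s + 2)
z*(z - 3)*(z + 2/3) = z^3 - 7*z^2/3 - 2*z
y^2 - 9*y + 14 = (y - 7)*(y - 2)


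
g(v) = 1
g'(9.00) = 0.00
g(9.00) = 1.00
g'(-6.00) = 0.00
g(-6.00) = 1.00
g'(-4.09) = 0.00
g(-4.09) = 1.00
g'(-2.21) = 0.00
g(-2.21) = 1.00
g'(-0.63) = 0.00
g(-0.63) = 1.00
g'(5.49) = 0.00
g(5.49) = 1.00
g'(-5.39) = 0.00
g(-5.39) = 1.00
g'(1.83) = 0.00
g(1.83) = 1.00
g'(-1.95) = 0.00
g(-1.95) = 1.00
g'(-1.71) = 0.00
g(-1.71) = 1.00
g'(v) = 0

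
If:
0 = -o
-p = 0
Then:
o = 0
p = 0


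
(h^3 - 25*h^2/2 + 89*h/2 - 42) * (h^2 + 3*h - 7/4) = h^5 - 19*h^4/2 + 21*h^3/4 + 907*h^2/8 - 1631*h/8 + 147/2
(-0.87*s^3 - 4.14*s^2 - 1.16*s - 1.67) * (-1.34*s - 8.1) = 1.1658*s^4 + 12.5946*s^3 + 35.0884*s^2 + 11.6338*s + 13.527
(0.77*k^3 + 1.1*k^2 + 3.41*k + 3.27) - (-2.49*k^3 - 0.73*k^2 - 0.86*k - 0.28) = 3.26*k^3 + 1.83*k^2 + 4.27*k + 3.55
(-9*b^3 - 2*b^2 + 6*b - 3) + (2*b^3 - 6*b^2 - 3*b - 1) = -7*b^3 - 8*b^2 + 3*b - 4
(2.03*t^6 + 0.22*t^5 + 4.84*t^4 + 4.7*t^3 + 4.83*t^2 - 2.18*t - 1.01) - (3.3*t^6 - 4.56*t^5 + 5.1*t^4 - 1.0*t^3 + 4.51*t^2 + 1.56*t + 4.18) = -1.27*t^6 + 4.78*t^5 - 0.26*t^4 + 5.7*t^3 + 0.32*t^2 - 3.74*t - 5.19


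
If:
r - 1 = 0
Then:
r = 1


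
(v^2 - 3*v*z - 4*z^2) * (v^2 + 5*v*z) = v^4 + 2*v^3*z - 19*v^2*z^2 - 20*v*z^3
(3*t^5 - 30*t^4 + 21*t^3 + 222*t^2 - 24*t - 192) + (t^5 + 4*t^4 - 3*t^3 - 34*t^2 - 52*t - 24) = 4*t^5 - 26*t^4 + 18*t^3 + 188*t^2 - 76*t - 216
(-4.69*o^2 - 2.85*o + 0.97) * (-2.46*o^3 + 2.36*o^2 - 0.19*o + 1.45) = 11.5374*o^5 - 4.0574*o^4 - 8.2211*o^3 - 3.9698*o^2 - 4.3168*o + 1.4065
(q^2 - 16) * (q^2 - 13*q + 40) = q^4 - 13*q^3 + 24*q^2 + 208*q - 640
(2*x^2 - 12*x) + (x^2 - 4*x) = 3*x^2 - 16*x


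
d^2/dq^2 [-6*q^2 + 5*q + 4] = -12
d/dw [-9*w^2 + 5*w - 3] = 5 - 18*w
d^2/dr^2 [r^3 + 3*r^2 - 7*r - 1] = 6*r + 6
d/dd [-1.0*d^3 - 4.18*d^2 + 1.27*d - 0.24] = -3.0*d^2 - 8.36*d + 1.27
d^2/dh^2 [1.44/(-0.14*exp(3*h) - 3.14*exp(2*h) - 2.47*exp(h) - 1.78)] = (-1.44*(0.42*exp(2*h) + 6.28*exp(h) + 2.47)*(0.84*exp(2*h) + 12.56*exp(h) + 4.94)*exp(h) + (1.8144*exp(2*h) + 18.0864*exp(h) + 3.5568)*(0.14*exp(3*h) + 3.14*exp(2*h) + 2.47*exp(h) + 1.78))*exp(h)/(0.14*exp(3*h) + 3.14*exp(2*h) + 2.47*exp(h) + 1.78)^3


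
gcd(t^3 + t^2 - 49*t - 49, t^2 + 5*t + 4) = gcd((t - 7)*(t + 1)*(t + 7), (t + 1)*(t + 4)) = t + 1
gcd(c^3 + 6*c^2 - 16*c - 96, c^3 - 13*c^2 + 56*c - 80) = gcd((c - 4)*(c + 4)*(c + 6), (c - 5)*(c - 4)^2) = c - 4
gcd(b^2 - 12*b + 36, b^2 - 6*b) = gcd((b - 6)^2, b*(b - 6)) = b - 6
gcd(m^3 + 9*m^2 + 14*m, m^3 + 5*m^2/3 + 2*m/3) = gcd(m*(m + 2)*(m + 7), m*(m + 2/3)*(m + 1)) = m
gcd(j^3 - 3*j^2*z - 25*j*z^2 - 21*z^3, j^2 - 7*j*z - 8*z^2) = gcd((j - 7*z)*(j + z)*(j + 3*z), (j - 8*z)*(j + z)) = j + z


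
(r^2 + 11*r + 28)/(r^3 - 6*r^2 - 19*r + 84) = (r + 7)/(r^2 - 10*r + 21)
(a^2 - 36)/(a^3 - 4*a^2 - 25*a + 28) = (a^2 - 36)/(a^3 - 4*a^2 - 25*a + 28)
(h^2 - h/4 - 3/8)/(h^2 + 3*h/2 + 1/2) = (h - 3/4)/(h + 1)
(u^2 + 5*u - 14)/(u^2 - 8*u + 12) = (u + 7)/(u - 6)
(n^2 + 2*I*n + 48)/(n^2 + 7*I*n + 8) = (n - 6*I)/(n - I)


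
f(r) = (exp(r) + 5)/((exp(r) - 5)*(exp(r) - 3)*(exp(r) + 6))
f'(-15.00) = 0.00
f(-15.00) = 0.06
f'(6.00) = 0.00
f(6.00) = 0.00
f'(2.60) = -0.03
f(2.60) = 0.01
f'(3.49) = -0.00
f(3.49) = 0.00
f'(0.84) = 2.06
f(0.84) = 0.48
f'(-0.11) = 0.07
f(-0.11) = 0.10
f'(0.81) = 1.63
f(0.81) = 0.42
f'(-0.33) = 0.04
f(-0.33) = 0.09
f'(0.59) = 0.48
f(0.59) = 0.23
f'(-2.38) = 0.00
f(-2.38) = 0.06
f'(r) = -(exp(r) + 5)*exp(r)/((exp(r) - 5)*(exp(r) - 3)*(exp(r) + 6)^2) + exp(r)/((exp(r) - 5)*(exp(r) - 3)*(exp(r) + 6)) - (exp(r) + 5)*exp(r)/((exp(r) - 5)*(exp(r) - 3)^2*(exp(r) + 6)) - (exp(r) + 5)*exp(r)/((exp(r) - 5)^2*(exp(r) - 3)*(exp(r) + 6)) = (-2*exp(3*r) - 13*exp(2*r) + 20*exp(r) + 255)*exp(r)/(exp(6*r) - 4*exp(5*r) - 62*exp(4*r) + 312*exp(3*r) + 729*exp(2*r) - 5940*exp(r) + 8100)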